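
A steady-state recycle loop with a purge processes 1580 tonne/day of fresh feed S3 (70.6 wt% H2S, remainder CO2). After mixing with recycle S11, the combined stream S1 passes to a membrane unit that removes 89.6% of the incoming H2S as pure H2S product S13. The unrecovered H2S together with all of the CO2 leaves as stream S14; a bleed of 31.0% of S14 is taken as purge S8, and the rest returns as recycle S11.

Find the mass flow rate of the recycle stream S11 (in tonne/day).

CO2 enters only via S3 and leaves only via the purge: 1580×0.294 = 0.310×(CO2 in S14), and the membrane unit passes all CO2, so CO2 in S1 = CO2 in S14 = 1498.5 tonne/day.
H2S in S1: m_A = 1580×0.706 + (1−0.310)·(1−0.896)·m_A, so m_A = 1115.5/0.9282 = 1201.7 tonne/day.
S14 = (1−0.896)×1201.7 + 1498.5 = 1623.4 tonne/day.
Recycle S11 = (1−0.310)×1623.4 = 1120.2 tonne/day.

1120 tonne/day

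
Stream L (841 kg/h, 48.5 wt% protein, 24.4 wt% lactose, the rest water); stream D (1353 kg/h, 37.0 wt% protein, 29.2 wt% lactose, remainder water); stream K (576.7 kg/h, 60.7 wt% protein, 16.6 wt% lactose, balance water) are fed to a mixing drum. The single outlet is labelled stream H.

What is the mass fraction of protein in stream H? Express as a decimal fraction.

0.454

Total flow out = 841 + 1353 + 576.7 = 2770.7 kg/h.
protein in = 841×0.485 + 1353×0.370 + 576.7×0.607 = 1258.6 kg/h.
protein mass fraction in H = 1258.6/2770.7 = 0.454.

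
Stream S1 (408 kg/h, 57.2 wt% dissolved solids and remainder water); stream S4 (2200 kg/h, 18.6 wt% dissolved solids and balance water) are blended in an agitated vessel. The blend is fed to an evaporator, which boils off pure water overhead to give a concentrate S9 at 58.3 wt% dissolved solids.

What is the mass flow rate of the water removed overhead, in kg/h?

dissolved solids entering = 408×0.572 + 2200×0.186 = 642.58 kg/h.
All dissolved solids reports to S9, so S9 = 642.58/0.583 = 1102.2 kg/h.
Total feed = 2608 kg/h; overhead = 2608 − 1102.2 = 1505.8 kg/h.

1506 kg/h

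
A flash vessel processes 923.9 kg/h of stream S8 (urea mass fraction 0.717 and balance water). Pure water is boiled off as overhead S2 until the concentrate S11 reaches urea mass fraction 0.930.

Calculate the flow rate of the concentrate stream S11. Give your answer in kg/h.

urea is conserved: 923.9×0.717 = 662.44 kg/h all reports to the concentrate.
Concentrate = 662.44/(target fraction) = 712.3 kg/h.

712.3 kg/h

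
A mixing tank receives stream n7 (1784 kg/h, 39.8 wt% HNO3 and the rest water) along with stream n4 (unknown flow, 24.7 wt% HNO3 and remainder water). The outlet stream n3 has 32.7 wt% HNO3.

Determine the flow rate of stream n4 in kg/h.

Let n4 be the unknown flow. Total out = 1784 + n4.
HNO3 balance: 710.03 + 0.247·n4 = 0.327·(1784 + n4)
(0.247 − 0.327)·n4 = 0.327×1784 − 710.03 = -126.66
n4 = -126.66 / -0.080 = 1583.3 kg/h

1583 kg/h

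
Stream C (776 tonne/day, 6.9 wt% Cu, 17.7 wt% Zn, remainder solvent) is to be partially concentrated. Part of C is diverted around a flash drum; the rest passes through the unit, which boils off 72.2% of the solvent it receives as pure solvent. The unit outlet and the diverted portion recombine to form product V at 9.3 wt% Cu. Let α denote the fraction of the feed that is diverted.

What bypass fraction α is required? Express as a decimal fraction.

0.526

All 776×0.069 = 53.544 tonne/day of Cu reaches V, so V = 53.544/0.093 = 575.74 tonne/day and vapour = 200.26 tonne/day.
The evaporator receives (1−α)·776 of feed at 0.754 solvent and removes 0.722 of that solvent:
0.722×0.754×(1−α)×776 = 200.26
(1−α) = 200.26/422.45 = 0.4740;  α = 0.5260.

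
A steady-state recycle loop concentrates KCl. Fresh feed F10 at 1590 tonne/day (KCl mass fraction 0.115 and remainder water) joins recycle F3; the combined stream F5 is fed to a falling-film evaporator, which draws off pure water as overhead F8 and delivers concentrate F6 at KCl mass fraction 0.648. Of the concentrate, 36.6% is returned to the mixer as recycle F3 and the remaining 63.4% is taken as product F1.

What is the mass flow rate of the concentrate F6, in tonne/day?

Overall KCl balance (none leaves overhead): KCl in fresh feed = KCl in product, i.e. 1590×0.115 = (1−0.366)·F6·0.648.
F6 = 182.85/(0.648×0.634) = 445.07 tonne/day.

445.1 tonne/day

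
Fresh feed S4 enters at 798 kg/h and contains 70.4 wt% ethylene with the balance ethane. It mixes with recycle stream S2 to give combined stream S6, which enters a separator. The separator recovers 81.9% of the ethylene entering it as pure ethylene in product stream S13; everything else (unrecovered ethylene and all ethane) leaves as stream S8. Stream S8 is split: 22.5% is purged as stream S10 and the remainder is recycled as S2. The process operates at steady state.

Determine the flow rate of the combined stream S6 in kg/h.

1703 kg/h

ethane enters only via S4 and leaves only via the purge: 798×0.296 = 0.225×(ethane in S8), and the separator passes all ethane, so ethane in S6 = ethane in S8 = 1049.8 kg/h.
ethylene in S6: m_A = 798×0.704 + (1−0.225)·(1−0.819)·m_A, so m_A = 561.79/0.8597 = 653.46 kg/h.
S6 = 653.46 + 1049.8 = 1703.3 kg/h.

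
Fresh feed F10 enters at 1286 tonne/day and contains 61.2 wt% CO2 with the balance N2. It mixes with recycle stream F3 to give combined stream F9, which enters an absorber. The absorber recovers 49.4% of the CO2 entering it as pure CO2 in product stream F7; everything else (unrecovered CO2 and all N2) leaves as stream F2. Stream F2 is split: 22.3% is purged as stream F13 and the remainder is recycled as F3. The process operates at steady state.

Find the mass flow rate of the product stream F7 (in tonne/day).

640.7 tonne/day

CO2 in F9: m_A = 1286×0.612 + (1−0.223)·(1−0.494)·m_A, so m_A = 787.03/0.6068 = 1296.9 tonne/day.
Product F7 = 0.494×1296.9 = 640.69 tonne/day.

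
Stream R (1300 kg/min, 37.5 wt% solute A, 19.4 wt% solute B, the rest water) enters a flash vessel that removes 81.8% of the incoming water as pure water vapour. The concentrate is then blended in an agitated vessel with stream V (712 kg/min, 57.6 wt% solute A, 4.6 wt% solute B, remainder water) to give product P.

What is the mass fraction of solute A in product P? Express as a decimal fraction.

Vapour removed = 0.818×0.431×1300 = 458.33 kg/min; concentrate = 841.67 kg/min.
solute A reaching the mixer = 487.5 (from concentrate) + 712×0.576 = 897.61 kg/min.
Product flow = 841.67 + 712 = 1553.7 kg/min; solute A fraction = 0.578.

0.578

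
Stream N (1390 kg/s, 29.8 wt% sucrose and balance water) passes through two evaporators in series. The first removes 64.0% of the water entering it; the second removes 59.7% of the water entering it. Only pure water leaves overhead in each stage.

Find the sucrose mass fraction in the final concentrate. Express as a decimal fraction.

water in feed = 1390×0.702 = 975.78 kg/s.
After stage 1: water left = (1−0.640)×975.78 = 351.28; stream total = 765.5 kg/s.
After stage 2: water left = (1−0.597)×351.28 = 141.57; final concentrate = 555.79 kg/s.
sucrose fraction = 414.22/555.79 = 0.745.

0.745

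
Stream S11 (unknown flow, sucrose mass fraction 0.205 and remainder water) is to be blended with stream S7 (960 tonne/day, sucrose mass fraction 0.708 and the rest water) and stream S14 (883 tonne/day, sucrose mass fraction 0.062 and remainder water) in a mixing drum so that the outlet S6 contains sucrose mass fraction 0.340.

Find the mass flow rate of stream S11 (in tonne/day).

Let S11 be the unknown flow. Total out = 1843 + S11.
sucrose balance: 734.43 + 0.205·S11 = 0.340·(1843 + S11)
(0.205 − 0.340)·S11 = 0.340×1843 − 734.43 = -107.81
S11 = -107.81 / -0.135 = 798.56 tonne/day

798.6 tonne/day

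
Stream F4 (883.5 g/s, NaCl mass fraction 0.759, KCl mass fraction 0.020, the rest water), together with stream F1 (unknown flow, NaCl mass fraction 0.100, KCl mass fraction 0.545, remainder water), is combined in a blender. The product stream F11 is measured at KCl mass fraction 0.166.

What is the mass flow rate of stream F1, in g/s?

340.3 g/s

Let F1 be the unknown flow. Total out = 883.5 + F1.
KCl balance: 17.67 + 0.545·F1 = 0.166·(883.5 + F1)
(0.545 − 0.166)·F1 = 0.166×883.5 − 17.67 = 128.99
F1 = 128.99 / 0.379 = 340.35 g/s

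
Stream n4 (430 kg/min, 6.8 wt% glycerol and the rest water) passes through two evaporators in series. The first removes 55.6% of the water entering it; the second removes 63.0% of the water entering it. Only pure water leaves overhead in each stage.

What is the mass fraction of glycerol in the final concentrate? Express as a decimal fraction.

water in feed = 430×0.932 = 400.76 kg/min.
After stage 1: water left = (1−0.556)×400.76 = 177.94; stream total = 207.18 kg/min.
After stage 2: water left = (1−0.630)×177.94 = 65.837; final concentrate = 95.077 kg/min.
glycerol fraction = 29.24/95.077 = 0.3075.

0.3075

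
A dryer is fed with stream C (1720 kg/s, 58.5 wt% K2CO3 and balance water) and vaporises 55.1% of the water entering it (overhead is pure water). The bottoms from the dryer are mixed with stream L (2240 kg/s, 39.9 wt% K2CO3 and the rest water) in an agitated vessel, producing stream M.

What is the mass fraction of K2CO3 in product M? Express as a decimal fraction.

0.533

Vapour removed = 0.551×0.415×1720 = 393.3 kg/s; concentrate = 1326.7 kg/s.
K2CO3 reaching the mixer = 1006.2 (from concentrate) + 2240×0.399 = 1900 kg/s.
Product flow = 1326.7 + 2240 = 3566.7 kg/s; K2CO3 fraction = 0.533.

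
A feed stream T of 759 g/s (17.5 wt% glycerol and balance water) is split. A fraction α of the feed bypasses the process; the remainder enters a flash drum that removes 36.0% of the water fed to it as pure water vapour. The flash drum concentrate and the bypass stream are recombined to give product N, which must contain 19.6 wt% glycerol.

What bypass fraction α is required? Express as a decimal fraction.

All 759×0.175 = 132.82 g/s of glycerol reaches N, so N = 132.82/0.196 = 677.68 g/s and vapour = 81.321 g/s.
The evaporator receives (1−α)·759 of feed at 0.825 water and removes 0.360 of that water:
0.360×0.825×(1−α)×759 = 81.321
(1−α) = 81.321/225.42 = 0.3608;  α = 0.6392.

0.639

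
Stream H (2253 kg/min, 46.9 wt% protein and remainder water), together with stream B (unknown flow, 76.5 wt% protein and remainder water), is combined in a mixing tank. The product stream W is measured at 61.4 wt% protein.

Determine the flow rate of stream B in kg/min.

2163 kg/min

Let B be the unknown flow. Total out = 2253 + B.
protein balance: 1056.7 + 0.765·B = 0.614·(2253 + B)
(0.765 − 0.614)·B = 0.614×2253 − 1056.7 = 326.68
B = 326.68 / 0.151 = 2163.5 kg/min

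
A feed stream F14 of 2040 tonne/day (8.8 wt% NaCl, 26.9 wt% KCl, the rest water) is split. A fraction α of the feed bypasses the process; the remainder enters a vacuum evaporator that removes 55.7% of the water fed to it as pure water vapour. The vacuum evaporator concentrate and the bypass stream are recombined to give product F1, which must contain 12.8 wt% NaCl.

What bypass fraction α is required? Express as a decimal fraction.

All 2040×0.088 = 179.52 tonne/day of NaCl reaches F1, so F1 = 179.52/0.128 = 1402.5 tonne/day and vapour = 637.5 tonne/day.
The evaporator receives (1−α)·2040 of feed at 0.643 water and removes 0.557 of that water:
0.557×0.643×(1−α)×2040 = 637.5
(1−α) = 637.5/730.63 = 0.8725;  α = 0.1275.

0.127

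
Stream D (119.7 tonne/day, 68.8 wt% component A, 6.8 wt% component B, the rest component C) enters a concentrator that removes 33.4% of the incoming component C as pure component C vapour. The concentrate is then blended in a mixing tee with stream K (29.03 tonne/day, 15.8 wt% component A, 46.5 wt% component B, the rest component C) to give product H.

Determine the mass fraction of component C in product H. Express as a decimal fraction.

Vapour removed = 0.334×0.244×119.7 = 9.7551 tonne/day; concentrate = 109.94 tonne/day.
component C reaching the mixer = 19.452 (from concentrate) + 29.03×0.377 = 30.396 tonne/day.
Product flow = 109.94 + 29.03 = 138.97 tonne/day; component C fraction = 0.219.

0.219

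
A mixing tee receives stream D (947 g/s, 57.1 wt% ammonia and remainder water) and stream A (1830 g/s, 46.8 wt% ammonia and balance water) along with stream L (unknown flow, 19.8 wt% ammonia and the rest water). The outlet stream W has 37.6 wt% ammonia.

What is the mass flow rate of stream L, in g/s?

1983 g/s

Let L be the unknown flow. Total out = 2777 + L.
ammonia balance: 1397.2 + 0.198·L = 0.376·(2777 + L)
(0.198 − 0.376)·L = 0.376×2777 − 1397.2 = -353.03
L = -353.03 / -0.178 = 1983.3 g/s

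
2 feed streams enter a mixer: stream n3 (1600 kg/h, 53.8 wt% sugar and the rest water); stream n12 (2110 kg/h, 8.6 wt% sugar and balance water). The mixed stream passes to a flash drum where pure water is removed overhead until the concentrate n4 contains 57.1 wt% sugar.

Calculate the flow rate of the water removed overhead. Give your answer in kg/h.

sugar entering = 1600×0.538 + 2110×0.086 = 1042.3 kg/h.
All sugar reports to n4, so n4 = 1042.3/0.571 = 1825.3 kg/h.
Total feed = 3710 kg/h; overhead = 3710 − 1825.3 = 1884.7 kg/h.

1885 kg/h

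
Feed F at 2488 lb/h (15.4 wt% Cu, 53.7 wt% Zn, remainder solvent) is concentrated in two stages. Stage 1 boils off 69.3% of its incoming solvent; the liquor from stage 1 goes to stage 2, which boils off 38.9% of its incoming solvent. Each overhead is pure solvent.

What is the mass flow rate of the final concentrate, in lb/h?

solvent in feed = 2488×0.309 = 768.79 lb/h.
After stage 1: solvent left = (1−0.693)×768.79 = 236.02; stream total = 1955.2 lb/h.
After stage 2: solvent left = (1−0.389)×236.02 = 144.21; final concentrate = 1863.4 lb/h.

1863 lb/h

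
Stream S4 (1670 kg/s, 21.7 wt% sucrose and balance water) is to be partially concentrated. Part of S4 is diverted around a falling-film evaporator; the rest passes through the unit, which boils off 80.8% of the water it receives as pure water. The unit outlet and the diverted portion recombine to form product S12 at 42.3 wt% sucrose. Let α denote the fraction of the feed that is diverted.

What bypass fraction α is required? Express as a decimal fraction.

0.230

All 1670×0.217 = 362.39 kg/s of sucrose reaches S12, so S12 = 362.39/0.423 = 856.71 kg/s and vapour = 813.29 kg/s.
The evaporator receives (1−α)·1670 of feed at 0.783 water and removes 0.808 of that water:
0.808×0.783×(1−α)×1670 = 813.29
(1−α) = 813.29/1056.5 = 0.7698;  α = 0.2302.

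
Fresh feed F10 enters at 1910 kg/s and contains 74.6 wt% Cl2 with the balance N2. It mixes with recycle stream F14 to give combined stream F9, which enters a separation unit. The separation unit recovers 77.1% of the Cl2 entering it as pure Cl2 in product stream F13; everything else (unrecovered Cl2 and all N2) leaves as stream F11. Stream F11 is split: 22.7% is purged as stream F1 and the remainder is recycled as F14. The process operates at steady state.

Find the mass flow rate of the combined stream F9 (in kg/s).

N2 enters only via F10 and leaves only via the purge: 1910×0.254 = 0.227×(N2 in F11), and the separation unit passes all N2, so N2 in F9 = N2 in F11 = 2137.2 kg/s.
Cl2 in F9: m_A = 1910×0.746 + (1−0.227)·(1−0.771)·m_A, so m_A = 1424.9/0.8230 = 1731.3 kg/s.
F9 = 1731.3 + 2137.2 = 3868.5 kg/s.

3869 kg/s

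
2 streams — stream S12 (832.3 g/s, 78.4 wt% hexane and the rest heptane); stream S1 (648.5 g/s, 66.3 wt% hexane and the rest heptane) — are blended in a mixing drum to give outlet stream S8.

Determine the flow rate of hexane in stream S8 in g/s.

hexane out = hexane in = 832.3×0.784 + 648.5×0.663 = 1082.5 g/s.

1082 g/s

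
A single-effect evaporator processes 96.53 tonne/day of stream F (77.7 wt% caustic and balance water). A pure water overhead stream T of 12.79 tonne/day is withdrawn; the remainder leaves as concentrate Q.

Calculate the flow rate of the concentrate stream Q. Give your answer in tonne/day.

83.74 tonne/day

Concentrate = 96.53 − 12.79 = 83.74 tonne/day.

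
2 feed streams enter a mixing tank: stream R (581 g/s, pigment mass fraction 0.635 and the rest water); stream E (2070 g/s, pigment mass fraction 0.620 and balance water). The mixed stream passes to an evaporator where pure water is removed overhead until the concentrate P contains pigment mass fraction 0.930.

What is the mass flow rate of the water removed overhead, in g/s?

874.3 g/s

pigment entering = 581×0.635 + 2070×0.620 = 1652.3 g/s.
All pigment reports to P, so P = 1652.3/0.930 = 1776.7 g/s.
Total feed = 2651 g/s; overhead = 2651 − 1776.7 = 874.3 g/s.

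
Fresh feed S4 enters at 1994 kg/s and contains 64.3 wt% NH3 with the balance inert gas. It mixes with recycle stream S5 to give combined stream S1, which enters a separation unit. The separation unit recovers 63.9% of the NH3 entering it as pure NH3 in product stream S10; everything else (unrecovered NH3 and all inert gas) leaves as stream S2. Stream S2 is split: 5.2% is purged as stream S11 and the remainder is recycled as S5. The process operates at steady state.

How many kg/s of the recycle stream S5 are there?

inert gas enters only via S4 and leaves only via the purge: 1994×0.357 = 0.052×(inert gas in S2), and the separation unit passes all inert gas, so inert gas in S1 = inert gas in S2 = 13690 kg/s.
NH3 in S1: m_A = 1994×0.643 + (1−0.052)·(1−0.639)·m_A, so m_A = 1282.1/0.6578 = 1949.2 kg/s.
S2 = (1−0.639)×1949.2 + 13690 = 14393 kg/s.
Recycle S5 = (1−0.052)×14393 = 13645 kg/s.

13640 kg/s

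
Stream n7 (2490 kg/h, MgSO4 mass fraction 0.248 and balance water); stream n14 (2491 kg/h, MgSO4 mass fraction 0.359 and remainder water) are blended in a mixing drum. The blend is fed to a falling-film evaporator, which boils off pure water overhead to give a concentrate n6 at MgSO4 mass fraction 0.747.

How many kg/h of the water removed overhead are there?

2957 kg/h

MgSO4 entering = 2490×0.248 + 2491×0.359 = 1511.8 kg/h.
All MgSO4 reports to n6, so n6 = 1511.8/0.747 = 2023.8 kg/h.
Total feed = 4981 kg/h; overhead = 4981 − 2023.8 = 2957.2 kg/h.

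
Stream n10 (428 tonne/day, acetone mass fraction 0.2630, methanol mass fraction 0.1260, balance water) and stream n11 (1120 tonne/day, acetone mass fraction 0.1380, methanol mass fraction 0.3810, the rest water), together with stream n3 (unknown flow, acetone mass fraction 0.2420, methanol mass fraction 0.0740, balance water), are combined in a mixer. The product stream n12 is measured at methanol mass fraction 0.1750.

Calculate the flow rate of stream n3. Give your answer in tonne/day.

2077 tonne/day

Let n3 be the unknown flow. Total out = 1548 + n3.
methanol balance: 480.65 + 0.074·n3 = 0.175·(1548 + n3)
(0.074 − 0.175)·n3 = 0.175×1548 − 480.65 = -209.75
n3 = -209.75 / -0.101 = 2076.7 tonne/day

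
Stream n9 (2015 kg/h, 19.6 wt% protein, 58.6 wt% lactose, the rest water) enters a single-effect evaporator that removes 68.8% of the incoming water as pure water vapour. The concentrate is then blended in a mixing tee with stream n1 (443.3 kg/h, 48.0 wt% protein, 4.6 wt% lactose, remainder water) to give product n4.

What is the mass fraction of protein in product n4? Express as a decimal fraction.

Vapour removed = 0.688×0.218×2015 = 302.22 kg/h; concentrate = 1712.8 kg/h.
protein reaching the mixer = 394.94 (from concentrate) + 443.3×0.480 = 607.72 kg/h.
Product flow = 1712.8 + 443.3 = 2156.1 kg/h; protein fraction = 0.282.

0.282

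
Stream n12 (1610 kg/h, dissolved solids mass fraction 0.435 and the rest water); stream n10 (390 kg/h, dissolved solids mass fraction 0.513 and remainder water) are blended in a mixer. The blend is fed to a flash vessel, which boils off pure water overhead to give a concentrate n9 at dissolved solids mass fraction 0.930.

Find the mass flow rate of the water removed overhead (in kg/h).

1032 kg/h

dissolved solids entering = 1610×0.435 + 390×0.513 = 900.42 kg/h.
All dissolved solids reports to n9, so n9 = 900.42/0.930 = 968.19 kg/h.
Total feed = 2000 kg/h; overhead = 2000 − 968.19 = 1031.8 kg/h.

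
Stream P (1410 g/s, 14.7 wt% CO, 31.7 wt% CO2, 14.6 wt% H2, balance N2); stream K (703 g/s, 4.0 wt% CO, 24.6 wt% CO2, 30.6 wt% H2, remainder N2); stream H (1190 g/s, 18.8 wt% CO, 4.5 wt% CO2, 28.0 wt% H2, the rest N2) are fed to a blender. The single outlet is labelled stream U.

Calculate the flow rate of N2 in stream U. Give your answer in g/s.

1416 g/s

N2 out = N2 in = 1410×0.390 + 703×0.408 + 1190×0.487 = 1416.3 g/s.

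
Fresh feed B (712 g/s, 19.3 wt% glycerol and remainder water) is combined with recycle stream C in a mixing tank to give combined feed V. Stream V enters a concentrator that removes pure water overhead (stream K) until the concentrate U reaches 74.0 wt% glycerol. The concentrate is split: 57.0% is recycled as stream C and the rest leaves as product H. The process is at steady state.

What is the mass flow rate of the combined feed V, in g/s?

Overall glycerol balance (none leaves overhead): glycerol in fresh feed = glycerol in product, i.e. 712×0.193 = (1−0.570)·U·0.740.
U = 137.42/(0.740×0.430) = 431.85 g/s.
Recycle C = 0.570×431.85 = 246.16 g/s.
Combined feed V = 712 + 246.16 = 958.16 g/s.

958.2 g/s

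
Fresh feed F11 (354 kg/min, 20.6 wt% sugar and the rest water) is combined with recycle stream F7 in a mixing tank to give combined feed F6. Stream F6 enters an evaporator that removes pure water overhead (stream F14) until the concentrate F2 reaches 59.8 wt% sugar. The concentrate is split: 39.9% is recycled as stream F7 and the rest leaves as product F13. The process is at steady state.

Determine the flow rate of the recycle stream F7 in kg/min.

Overall sugar balance (none leaves overhead): sugar in fresh feed = sugar in product, i.e. 354×0.206 = (1−0.399)·F2·0.598.
F2 = 72.924/(0.598×0.601) = 202.91 kg/min.
Recycle F7 = 0.399×202.91 = 80.959 kg/min.

80.96 kg/min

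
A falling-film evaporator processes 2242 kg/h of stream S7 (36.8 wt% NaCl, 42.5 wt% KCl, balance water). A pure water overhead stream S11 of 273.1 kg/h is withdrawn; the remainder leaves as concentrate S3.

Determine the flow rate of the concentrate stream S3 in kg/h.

1969 kg/h

Concentrate = 2242 − 273.1 = 1968.9 kg/h.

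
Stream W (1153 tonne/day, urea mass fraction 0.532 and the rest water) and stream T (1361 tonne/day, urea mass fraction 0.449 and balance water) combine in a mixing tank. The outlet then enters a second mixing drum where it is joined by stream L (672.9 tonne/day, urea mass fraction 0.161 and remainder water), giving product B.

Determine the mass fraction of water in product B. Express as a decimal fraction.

Overall, product flow = 3186.9 tonne/day.
water in = 1153×0.468 + 1361×0.551 + 672.9×0.839 = 1854.1 tonne/day.
water fraction in B = 0.582.

0.582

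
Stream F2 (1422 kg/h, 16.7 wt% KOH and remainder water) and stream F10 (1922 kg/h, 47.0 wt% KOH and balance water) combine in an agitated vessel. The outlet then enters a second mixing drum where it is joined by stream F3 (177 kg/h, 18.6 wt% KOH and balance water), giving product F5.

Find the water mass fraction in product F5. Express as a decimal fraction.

Overall, product flow = 3521 kg/h.
water in = 1422×0.833 + 1922×0.530 + 177×0.814 = 2347.3 kg/h.
water fraction in F5 = 0.667.

0.667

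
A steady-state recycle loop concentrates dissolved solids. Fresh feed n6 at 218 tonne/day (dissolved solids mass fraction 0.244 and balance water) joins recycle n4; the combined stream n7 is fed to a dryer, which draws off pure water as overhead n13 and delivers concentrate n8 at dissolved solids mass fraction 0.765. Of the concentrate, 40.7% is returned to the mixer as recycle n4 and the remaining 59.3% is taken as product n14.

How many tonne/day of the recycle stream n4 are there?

47.72 tonne/day

Overall dissolved solids balance (none leaves overhead): dissolved solids in fresh feed = dissolved solids in product, i.e. 218×0.244 = (1−0.407)·n8·0.765.
n8 = 53.192/(0.765×0.593) = 117.25 tonne/day.
Recycle n4 = 0.407×117.25 = 47.723 tonne/day.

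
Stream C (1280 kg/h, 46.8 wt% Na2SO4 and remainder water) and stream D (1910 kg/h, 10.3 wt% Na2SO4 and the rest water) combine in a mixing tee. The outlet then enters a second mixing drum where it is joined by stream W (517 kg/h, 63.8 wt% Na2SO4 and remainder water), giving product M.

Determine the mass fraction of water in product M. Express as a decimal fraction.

Overall, product flow = 3707 kg/h.
water in = 1280×0.532 + 1910×0.897 + 517×0.362 = 2581.4 kg/h.
water fraction in M = 0.6964.

0.6964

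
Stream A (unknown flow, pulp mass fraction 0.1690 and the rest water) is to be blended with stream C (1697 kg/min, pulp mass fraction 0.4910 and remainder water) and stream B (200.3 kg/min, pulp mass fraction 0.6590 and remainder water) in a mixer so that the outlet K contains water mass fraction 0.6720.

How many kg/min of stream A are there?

Let A be the unknown flow. Total out = 1897.3 + A.
water balance: 932.08 + 0.831·A = 0.672·(1897.3 + A)
(0.831 − 0.672)·A = 0.672×1897.3 − 932.08 = 342.91
A = 342.91 / 0.159 = 2156.7 kg/min

2157 kg/min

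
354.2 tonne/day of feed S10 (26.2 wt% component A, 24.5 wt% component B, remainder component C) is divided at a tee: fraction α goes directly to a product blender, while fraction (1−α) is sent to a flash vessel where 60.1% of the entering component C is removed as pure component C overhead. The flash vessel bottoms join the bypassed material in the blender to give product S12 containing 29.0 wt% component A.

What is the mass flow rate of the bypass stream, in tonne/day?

238.8 tonne/day

All 354.2×0.262 = 92.8 tonne/day of component A reaches S12, so S12 = 92.8/0.290 = 320 tonne/day and vapour = 34.199 tonne/day.
The evaporator receives (1−α)·354.2 of feed at 0.493 component C and removes 0.601 of that component C:
0.601×0.493×(1−α)×354.2 = 34.199
(1−α) = 34.199/104.95 = 0.3259;  α = 0.6741.
Bypass flow = 0.6741×354.2 = 238.78 tonne/day.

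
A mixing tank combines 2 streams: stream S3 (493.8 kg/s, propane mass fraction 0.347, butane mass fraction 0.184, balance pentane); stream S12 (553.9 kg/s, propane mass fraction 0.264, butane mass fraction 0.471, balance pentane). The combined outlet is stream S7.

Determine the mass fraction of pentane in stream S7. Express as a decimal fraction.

0.361

Total flow out = 493.8 + 553.9 = 1047.7 kg/s.
pentane in = 493.8×0.469 + 553.9×0.265 = 378.38 kg/s.
pentane mass fraction in S7 = 378.38/1047.7 = 0.361.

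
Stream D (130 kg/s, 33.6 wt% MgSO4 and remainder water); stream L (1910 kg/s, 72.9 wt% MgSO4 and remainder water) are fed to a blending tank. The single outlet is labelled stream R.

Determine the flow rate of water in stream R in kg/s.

water out = water in = 130×0.664 + 1910×0.271 = 603.93 kg/s.

603.9 kg/s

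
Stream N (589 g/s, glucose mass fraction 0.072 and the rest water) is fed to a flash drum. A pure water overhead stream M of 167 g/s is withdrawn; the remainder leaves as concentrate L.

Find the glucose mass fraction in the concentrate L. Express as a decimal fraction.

glucose is not removed: 589×0.072 = 42.408 g/s of glucose enters L.
Concentrate = 589 − 167 = 422 g/s.
Mass fraction = 42.408/422 = 0.100.

0.100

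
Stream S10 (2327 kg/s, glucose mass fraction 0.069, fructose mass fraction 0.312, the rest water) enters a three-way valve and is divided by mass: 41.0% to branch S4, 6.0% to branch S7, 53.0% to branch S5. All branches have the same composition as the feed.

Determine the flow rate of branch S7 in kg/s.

139.6 kg/s

Branch S7 flow = 0.060×2327 = 139.62 kg/s.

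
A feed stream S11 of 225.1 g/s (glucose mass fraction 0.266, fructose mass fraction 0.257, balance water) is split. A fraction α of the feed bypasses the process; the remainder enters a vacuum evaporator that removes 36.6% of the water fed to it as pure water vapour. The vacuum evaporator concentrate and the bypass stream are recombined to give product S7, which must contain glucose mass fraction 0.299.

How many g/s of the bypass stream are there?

82.8 g/s

All 225.1×0.266 = 59.877 g/s of glucose reaches S7, so S7 = 59.877/0.299 = 200.26 g/s and vapour = 24.844 g/s.
The evaporator receives (1−α)·225.1 of feed at 0.477 water and removes 0.366 of that water:
0.366×0.477×(1−α)×225.1 = 24.844
(1−α) = 24.844/39.298 = 0.6322;  α = 0.3678.
Bypass flow = 0.3678×225.1 = 82.795 g/s.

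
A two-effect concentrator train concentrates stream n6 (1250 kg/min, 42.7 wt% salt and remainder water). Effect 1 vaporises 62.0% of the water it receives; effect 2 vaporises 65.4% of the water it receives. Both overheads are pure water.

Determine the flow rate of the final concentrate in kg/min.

627.9 kg/min

water in feed = 1250×0.573 = 716.25 kg/min.
After stage 1: water left = (1−0.620)×716.25 = 272.17; stream total = 805.93 kg/min.
After stage 2: water left = (1−0.654)×272.17 = 94.173; final concentrate = 627.92 kg/min.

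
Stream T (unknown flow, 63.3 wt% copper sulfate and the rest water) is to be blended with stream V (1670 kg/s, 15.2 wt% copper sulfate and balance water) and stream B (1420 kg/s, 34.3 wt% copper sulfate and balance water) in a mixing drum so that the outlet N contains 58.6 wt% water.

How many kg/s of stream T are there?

Let T be the unknown flow. Total out = 3090 + T.
water balance: 2349.1 + 0.367·T = 0.586·(3090 + T)
(0.367 − 0.586)·T = 0.586×3090 − 2349.1 = -538.36
T = -538.36 / -0.219 = 2458.3 kg/s

2458 kg/s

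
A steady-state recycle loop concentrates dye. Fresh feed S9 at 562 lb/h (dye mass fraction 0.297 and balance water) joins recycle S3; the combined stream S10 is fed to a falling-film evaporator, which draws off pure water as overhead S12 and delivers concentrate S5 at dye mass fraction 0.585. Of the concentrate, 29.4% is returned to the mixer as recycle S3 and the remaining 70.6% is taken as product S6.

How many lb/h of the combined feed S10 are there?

Overall dye balance (none leaves overhead): dye in fresh feed = dye in product, i.e. 562×0.297 = (1−0.294)·S5·0.585.
S5 = 166.91/(0.585×0.706) = 404.14 lb/h.
Recycle S3 = 0.294×404.14 = 118.82 lb/h.
Combined feed S10 = 562 + 118.82 = 680.82 lb/h.

680.8 lb/h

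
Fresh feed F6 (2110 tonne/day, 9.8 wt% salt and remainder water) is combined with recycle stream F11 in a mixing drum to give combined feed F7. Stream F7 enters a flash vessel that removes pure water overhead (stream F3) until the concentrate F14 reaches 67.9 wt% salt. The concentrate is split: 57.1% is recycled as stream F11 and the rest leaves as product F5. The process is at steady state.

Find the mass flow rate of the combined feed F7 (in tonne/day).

2515 tonne/day

Overall salt balance (none leaves overhead): salt in fresh feed = salt in product, i.e. 2110×0.098 = (1−0.571)·F14·0.679.
F14 = 206.78/(0.679×0.429) = 709.87 tonne/day.
Recycle F11 = 0.571×709.87 = 405.34 tonne/day.
Combined feed F7 = 2110 + 405.34 = 2515.3 tonne/day.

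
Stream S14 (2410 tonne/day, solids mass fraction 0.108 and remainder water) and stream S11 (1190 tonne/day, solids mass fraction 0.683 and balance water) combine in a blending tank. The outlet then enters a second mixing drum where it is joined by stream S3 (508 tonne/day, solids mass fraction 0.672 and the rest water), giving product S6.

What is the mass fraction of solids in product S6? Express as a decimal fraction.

0.344

Overall, product flow = 4108 tonne/day.
solids in = 2410×0.108 + 1190×0.683 + 508×0.672 = 1414.4 tonne/day.
solids fraction in S6 = 0.344.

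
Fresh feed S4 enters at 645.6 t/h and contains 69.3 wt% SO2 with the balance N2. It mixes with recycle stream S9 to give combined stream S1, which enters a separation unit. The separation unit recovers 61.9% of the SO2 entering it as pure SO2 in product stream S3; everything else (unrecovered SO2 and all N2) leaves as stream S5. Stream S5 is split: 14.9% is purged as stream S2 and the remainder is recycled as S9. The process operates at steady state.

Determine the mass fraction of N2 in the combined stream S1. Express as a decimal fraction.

N2 enters only via S4 and leaves only via the purge: 645.6×0.307 = 0.149×(N2 in S5), and the separation unit passes all N2, so N2 in S1 = N2 in S5 = 1330.2 t/h.
SO2 in S1: m_A = 645.6×0.693 + (1−0.149)·(1−0.619)·m_A, so m_A = 447.4/0.6758 = 662.06 t/h.
S1 = 662.06 + 1330.2 = 1992.3 t/h.
N2 fraction in S1 = 1330.2/1992.3 = 0.6677.

0.6677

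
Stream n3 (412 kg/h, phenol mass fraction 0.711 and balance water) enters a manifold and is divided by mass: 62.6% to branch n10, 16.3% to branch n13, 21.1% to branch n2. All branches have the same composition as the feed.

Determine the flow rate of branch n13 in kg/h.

Branch n13 flow = 0.163×412 = 67.156 kg/h.

67.16 kg/h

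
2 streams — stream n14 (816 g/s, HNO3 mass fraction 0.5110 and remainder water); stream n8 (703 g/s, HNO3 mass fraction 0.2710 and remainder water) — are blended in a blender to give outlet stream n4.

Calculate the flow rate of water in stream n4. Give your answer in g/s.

911.5 g/s

water out = water in = 816×0.489 + 703×0.729 = 911.51 g/s.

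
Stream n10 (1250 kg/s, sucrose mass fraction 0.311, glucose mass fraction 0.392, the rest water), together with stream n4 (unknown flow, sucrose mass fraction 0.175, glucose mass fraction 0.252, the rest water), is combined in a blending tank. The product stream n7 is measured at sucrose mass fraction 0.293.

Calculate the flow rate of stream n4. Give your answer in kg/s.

Let n4 be the unknown flow. Total out = 1250 + n4.
sucrose balance: 388.75 + 0.175·n4 = 0.293·(1250 + n4)
(0.175 − 0.293)·n4 = 0.293×1250 − 388.75 = -22.5
n4 = -22.5 / -0.118 = 190.68 kg/s

190.7 kg/s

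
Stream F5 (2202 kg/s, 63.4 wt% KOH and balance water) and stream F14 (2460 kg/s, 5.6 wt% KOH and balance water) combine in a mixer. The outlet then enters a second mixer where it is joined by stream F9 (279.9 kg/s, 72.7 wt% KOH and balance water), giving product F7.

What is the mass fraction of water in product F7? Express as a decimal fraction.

Overall, product flow = 4941.9 kg/s.
water in = 2202×0.366 + 2460×0.944 + 279.9×0.273 = 3204.6 kg/s.
water fraction in F7 = 0.648.

0.648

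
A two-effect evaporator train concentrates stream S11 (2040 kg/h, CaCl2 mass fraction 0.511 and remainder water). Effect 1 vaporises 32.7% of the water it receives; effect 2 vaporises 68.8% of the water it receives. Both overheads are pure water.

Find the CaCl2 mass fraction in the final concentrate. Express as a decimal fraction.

0.833

water in feed = 2040×0.489 = 997.56 kg/h.
After stage 1: water left = (1−0.327)×997.56 = 671.36; stream total = 1713.8 kg/h.
After stage 2: water left = (1−0.688)×671.36 = 209.46; final concentrate = 1251.9 kg/h.
CaCl2 fraction = 1042.4/1251.9 = 0.833.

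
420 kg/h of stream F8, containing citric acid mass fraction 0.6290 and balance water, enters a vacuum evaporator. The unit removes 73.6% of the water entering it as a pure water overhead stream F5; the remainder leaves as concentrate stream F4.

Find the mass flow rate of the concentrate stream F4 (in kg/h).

water entering = 420×0.371 = 155.82 kg/h; overhead removed = 0.736×155.82 = 114.68 kg/h.
Concentrate = 420 − 114.68 = 305.32 kg/h.

305.3 kg/h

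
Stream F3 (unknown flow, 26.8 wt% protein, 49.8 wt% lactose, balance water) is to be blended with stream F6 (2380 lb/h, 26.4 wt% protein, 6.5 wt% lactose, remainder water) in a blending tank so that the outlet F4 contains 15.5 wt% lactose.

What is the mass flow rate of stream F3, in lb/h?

Let F3 be the unknown flow. Total out = 2380 + F3.
lactose balance: 154.7 + 0.498·F3 = 0.155·(2380 + F3)
(0.498 − 0.155)·F3 = 0.155×2380 − 154.7 = 214.2
F3 = 214.2 / 0.343 = 624.49 lb/h

624.5 lb/h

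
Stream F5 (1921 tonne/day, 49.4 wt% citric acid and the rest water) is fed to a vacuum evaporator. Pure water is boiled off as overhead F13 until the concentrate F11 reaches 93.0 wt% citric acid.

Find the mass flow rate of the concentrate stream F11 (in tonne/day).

1020 tonne/day

citric acid is conserved: 1921×0.494 = 948.97 tonne/day all reports to the concentrate.
Concentrate = 948.97/(target fraction) = 1020.4 tonne/day.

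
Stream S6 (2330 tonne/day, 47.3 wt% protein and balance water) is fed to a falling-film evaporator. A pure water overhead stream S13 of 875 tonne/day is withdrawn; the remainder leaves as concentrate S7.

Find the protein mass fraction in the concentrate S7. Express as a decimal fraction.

0.7575

protein is not removed: 2330×0.473 = 1102.1 tonne/day of protein enters S7.
Concentrate = 2330 − 875 = 1455 tonne/day.
Mass fraction = 1102.1/1455 = 0.7575.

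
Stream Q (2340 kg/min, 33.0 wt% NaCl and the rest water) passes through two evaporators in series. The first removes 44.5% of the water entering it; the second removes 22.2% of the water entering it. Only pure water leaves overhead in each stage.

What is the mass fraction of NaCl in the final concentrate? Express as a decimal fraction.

water in feed = 2340×0.670 = 1567.8 kg/min.
After stage 1: water left = (1−0.445)×1567.8 = 870.13; stream total = 1642.3 kg/min.
After stage 2: water left = (1−0.222)×870.13 = 676.96; final concentrate = 1449.2 kg/min.
NaCl fraction = 772.2/1449.2 = 0.5329.

0.5329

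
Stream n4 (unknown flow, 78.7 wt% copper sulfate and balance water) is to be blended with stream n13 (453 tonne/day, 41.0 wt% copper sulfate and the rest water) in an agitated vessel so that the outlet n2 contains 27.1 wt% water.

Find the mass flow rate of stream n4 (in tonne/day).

2491 tonne/day

Let n4 be the unknown flow. Total out = 453 + n4.
water balance: 267.27 + 0.213·n4 = 0.271·(453 + n4)
(0.213 − 0.271)·n4 = 0.271×453 − 267.27 = -144.51
n4 = -144.51 / -0.058 = 2491.5 tonne/day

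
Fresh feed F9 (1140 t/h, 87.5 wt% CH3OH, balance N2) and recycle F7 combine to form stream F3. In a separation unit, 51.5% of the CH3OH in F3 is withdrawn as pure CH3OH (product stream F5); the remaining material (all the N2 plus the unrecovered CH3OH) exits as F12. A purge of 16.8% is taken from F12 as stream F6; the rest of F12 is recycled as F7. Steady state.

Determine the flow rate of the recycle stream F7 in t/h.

1381 t/h

N2 enters only via F9 and leaves only via the purge: 1140×0.125 = 0.168×(N2 in F12), and the separation unit passes all N2, so N2 in F3 = N2 in F12 = 848.21 t/h.
CH3OH in F3: m_A = 1140×0.875 + (1−0.168)·(1−0.515)·m_A, so m_A = 997.5/0.5965 = 1672.3 t/h.
F12 = (1−0.515)×1672.3 + 848.21 = 1659.3 t/h.
Recycle F7 = (1−0.168)×1659.3 = 1380.5 t/h.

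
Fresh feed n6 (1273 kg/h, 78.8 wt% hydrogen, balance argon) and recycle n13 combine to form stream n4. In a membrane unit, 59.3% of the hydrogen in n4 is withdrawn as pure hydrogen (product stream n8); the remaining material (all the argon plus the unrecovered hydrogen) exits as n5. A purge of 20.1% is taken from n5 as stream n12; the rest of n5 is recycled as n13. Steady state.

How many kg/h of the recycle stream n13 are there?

argon enters only via n6 and leaves only via the purge: 1273×0.212 = 0.201×(argon in n5), and the membrane unit passes all argon, so argon in n4 = argon in n5 = 1342.7 kg/h.
hydrogen in n4: m_A = 1273×0.788 + (1−0.201)·(1−0.593)·m_A, so m_A = 1003.1/0.6748 = 1486.5 kg/h.
n5 = (1−0.593)×1486.5 + 1342.7 = 1947.7 kg/h.
Recycle n13 = (1−0.201)×1947.7 = 1556.2 kg/h.

1556 kg/h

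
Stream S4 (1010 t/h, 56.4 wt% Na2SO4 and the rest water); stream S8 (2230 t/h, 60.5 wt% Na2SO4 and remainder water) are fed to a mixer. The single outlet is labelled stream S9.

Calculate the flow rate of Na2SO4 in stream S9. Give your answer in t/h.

1919 t/h

Na2SO4 out = Na2SO4 in = 1010×0.564 + 2230×0.605 = 1918.8 t/h.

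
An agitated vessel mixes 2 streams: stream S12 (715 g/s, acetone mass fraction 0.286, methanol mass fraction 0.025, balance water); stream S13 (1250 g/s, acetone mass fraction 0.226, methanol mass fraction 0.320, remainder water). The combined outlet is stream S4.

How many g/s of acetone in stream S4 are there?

487 g/s

acetone out = acetone in = 715×0.286 + 1250×0.226 = 486.99 g/s.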